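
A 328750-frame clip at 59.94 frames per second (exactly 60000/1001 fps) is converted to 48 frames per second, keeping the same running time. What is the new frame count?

263263 frames

Target frames = source frames × (target rate / source rate) = 328750 × (48)/(60000/1001) = 328750 × 1001/1250 = 263263.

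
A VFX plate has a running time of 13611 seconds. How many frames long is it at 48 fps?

653328 frames

Frames = 13611 × 48 = 653328.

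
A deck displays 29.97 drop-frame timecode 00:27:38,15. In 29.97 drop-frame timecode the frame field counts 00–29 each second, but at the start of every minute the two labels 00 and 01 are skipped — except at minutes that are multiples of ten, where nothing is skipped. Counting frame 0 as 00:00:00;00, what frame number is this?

As if non-drop at 30 labels/s: (0 × 3600 + 27 × 60 + 38) × 30 + 15 = 49755.
Minute boundaries passed: 27; those not divisible by 10: 27 − 2 = 25; dropped labels = 2 × 25 = 50.
Actual frame index = 49755 − 50 = 49705.

49705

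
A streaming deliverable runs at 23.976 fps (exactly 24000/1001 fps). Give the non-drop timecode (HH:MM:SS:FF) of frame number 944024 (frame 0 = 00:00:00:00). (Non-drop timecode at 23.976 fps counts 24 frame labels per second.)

10:55:34:08

944024 ÷ 24 = 39334 full seconds, remainder 8 frames.
39334 s = 10 h 55 min 34 s.
Timecode: 10:55:34:08.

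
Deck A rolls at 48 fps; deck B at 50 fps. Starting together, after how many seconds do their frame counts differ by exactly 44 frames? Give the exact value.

22 seconds

The gap grows by |50 − 48| = 2 frames per second.
Time for a 44-frame gap: 44 ÷ (2) = 22 s.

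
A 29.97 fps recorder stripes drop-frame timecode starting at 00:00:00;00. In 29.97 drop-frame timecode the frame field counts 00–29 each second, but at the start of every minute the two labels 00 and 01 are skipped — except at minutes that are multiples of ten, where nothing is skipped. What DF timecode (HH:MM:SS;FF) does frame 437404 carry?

04:03:14;22

Each 10-minute DF block holds 10 × 60 × 30 − 9 × 2 = 17982 frames. 437404 ÷ 17982 → 24 full blocks, remainder 5836.
Within the partial block the first minute is 1800 frames and each further minute 1798, so 3 further minute boundaries passed. Total skipped labels = 18 × 24 + 2 × 3 = 438.
Non-drop label index = 437404 + 438 = 437842; at 30 labels/s that is 04:03:14:22, i.e. DF 04:03:14;22.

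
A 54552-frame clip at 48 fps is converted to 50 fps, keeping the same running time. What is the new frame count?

Target frames = source frames × (target rate / source rate) = 54552 × (50)/(48) = 54552 × 25/24 = 56825.

56825 frames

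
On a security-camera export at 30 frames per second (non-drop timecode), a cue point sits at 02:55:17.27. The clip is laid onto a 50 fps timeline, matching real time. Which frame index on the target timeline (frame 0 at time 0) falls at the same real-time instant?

Source frame index: (2×3600 + 55×60 + 17) × 30 + 27 = 315537.
Real time: 315537 / (30) = 105179/10 s.
Target frame: (105179/10) × (50) = 525895.

frame 525895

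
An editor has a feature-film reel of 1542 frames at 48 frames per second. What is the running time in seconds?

32.125 seconds

Running time = 1542 / (48) = 32.125 s.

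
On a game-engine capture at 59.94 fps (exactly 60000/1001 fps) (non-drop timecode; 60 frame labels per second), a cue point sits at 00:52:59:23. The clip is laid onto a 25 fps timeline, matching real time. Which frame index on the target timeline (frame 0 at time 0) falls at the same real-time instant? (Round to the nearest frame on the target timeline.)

Source frame index: (0×3600 + 52×60 + 59) × 60 + 23 = 190763.
Real time: 190763 / (60000/1001) = 190953763/60000 s.
Target frame: (190953763/60000) × (25) = 190953763/2400 ≈ 79564.068 → 79564.

frame 79564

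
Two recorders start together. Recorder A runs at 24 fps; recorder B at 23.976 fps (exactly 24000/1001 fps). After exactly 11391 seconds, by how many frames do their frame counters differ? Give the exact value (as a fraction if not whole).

273384/1001 frames

A emits 24 × 11391 = 273384 frames; B emits 24000/1001 × 11391 = 273384000/1001.
Difference = 273384/1001 frames (≈ 273.1109); B is behind A.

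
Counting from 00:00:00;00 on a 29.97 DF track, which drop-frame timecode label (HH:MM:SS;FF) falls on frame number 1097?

Each 10-minute DF block holds 10 × 60 × 30 − 9 × 2 = 17982 frames. 1097 ÷ 17982 → 0 full blocks, remainder 1097.
Within the partial block the first minute is 1800 frames and each further minute 1798, so 0 further minute boundaries passed. Total skipped labels = 18 × 0 + 2 × 0 = 0.
Non-drop label index = 1097 + 0 = 1097; at 30 labels/s that is 00:00:36:17, i.e. DF 00:00:36;17.

00:00:36;17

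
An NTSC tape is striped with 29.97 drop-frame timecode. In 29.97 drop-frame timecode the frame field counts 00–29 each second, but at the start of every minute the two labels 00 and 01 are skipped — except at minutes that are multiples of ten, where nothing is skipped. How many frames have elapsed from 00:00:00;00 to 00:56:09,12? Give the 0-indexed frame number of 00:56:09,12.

As if non-drop at 30 labels/s: (0 × 3600 + 56 × 60 + 9) × 30 + 12 = 101082.
Minute boundaries passed: 56; those not divisible by 10: 56 − 5 = 51; dropped labels = 2 × 51 = 102.
Actual frame index = 101082 − 102 = 100980.

100980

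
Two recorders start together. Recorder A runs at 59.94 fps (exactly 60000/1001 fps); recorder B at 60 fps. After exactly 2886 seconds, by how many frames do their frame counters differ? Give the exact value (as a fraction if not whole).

A emits 60000/1001 × 2886 = 13320000/77 frames; B emits 60 × 2886 = 173160.
Difference = 13320/77 frames (≈ 172.9870); B is ahead of A.

13320/77 frames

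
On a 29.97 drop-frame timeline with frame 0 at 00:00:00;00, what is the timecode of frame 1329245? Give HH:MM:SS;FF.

12:19:12;17

Each 10-minute DF block holds 10 × 60 × 30 − 9 × 2 = 17982 frames. 1329245 ÷ 17982 → 73 full blocks, remainder 16559.
Within the partial block the first minute is 1800 frames and each further minute 1798, so 9 further minute boundaries passed. Total skipped labels = 18 × 73 + 2 × 9 = 1332.
Non-drop label index = 1329245 + 1332 = 1330577; at 30 labels/s that is 12:19:12:17, i.e. DF 12:19:12;17.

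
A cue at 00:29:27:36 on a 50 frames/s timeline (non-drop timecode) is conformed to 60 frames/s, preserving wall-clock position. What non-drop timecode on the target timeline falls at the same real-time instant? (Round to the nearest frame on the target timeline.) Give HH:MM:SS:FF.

00:29:27:43

Source frame index: (0×3600 + 29×60 + 27) × 50 + 36 = 88386.
Real time: 88386 / (50) = 44193/25 s.
Target frame: (44193/25) × (60) = 530316/5 ≈ 106063.200 → 106063.
At 60 labels/s: frame 106063 → 00:29:27:43.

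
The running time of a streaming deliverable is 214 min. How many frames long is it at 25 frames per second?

321000 frames

214 min = 12840 s.
Frames = 12840 × 25 = 321000.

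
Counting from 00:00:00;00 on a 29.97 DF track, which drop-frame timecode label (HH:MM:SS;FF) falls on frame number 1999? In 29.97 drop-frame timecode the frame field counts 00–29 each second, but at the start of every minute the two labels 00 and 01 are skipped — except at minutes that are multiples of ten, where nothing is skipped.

00:01:06;21

Each 10-minute DF block holds 10 × 60 × 30 − 9 × 2 = 17982 frames. 1999 ÷ 17982 → 0 full blocks, remainder 1999.
Within the partial block the first minute is 1800 frames and each further minute 1798, so 1 further minute boundary passed. Total skipped labels = 18 × 0 + 2 × 1 = 2.
Non-drop label index = 1999 + 2 = 2001; at 30 labels/s that is 00:01:06:21, i.e. DF 00:01:06;21.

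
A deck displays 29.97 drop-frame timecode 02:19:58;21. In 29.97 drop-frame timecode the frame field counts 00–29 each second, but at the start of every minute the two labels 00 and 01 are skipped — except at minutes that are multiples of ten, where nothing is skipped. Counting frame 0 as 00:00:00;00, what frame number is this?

251709

As if non-drop at 30 labels/s: (2 × 3600 + 19 × 60 + 58) × 30 + 21 = 251961.
Minute boundaries passed: 139; those not divisible by 10: 139 − 13 = 126; dropped labels = 2 × 126 = 252.
Actual frame index = 251961 − 252 = 251709.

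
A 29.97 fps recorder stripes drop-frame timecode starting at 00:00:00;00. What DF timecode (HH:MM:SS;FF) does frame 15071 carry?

Ten DF minutes hold 17982 frames, so frame 15071 lies in block 0 (frames 0–17981) with 15071 frames into that block.
The block's first minute is 1800 frames and the rest 1798 each; 15071 frames reaches minute 8, so 0 × 18 + 8 × 2 = 16 labels have been skipped so far.
Adding those back, label number 15071 + 16 = 15087 at 30 labels/s is 502 s + 27 f = 0 h 8 min 22 s frame 27, i.e. 00:08:22;27.

00:08:22;27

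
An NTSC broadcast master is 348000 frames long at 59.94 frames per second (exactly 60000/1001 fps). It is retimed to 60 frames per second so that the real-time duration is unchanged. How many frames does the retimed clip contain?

348348 frames

Target frames = source frames × (target rate / source rate) = 348000 × (60)/(60000/1001) = 348000 × 1001/1000 = 348348.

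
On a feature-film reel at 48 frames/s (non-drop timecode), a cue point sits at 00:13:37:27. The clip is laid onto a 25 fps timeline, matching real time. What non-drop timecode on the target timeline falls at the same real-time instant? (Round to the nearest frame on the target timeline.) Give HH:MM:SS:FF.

00:13:37:14

Source frame index: (0×3600 + 13×60 + 37) × 48 + 27 = 39243.
Real time: 39243 / (48) = 13081/16 s.
Target frame: (13081/16) × (25) = 327025/16 ≈ 20439.062 → 20439.
At 25 labels/s: frame 20439 → 00:13:37:14.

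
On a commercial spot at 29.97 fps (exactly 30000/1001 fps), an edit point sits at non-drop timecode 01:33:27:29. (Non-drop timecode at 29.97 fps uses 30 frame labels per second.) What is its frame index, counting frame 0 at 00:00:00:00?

168239

Total seconds to the label: (1 × 3600 + 33 × 60 + 27) = 5607.
Frame index = 5607 × 30 + 29 = 168239.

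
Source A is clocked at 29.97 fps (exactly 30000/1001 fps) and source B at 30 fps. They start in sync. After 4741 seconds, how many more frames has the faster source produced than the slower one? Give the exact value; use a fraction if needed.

12930/91 frames

A emits 30000/1001 × 4741 = 12930000/91 frames; B emits 30 × 4741 = 142230.
Difference = 12930/91 frames (≈ 142.0879); B is ahead of A.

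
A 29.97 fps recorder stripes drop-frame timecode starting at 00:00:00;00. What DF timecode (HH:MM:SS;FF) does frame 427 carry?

Ten DF minutes hold 17982 frames, so frame 427 lies in block 0 (frames 0–17981) with 427 frames into that block.
The block's first minute is 1800 frames and the rest 1798 each; 427 frames reaches minute 0, so 0 × 18 + 0 × 2 = 0 labels have been skipped so far.
Adding those back, label number 427 + 0 = 427 at 30 labels/s is 14 s + 7 f = 0 h 0 min 14 s frame 7, i.e. 00:00:14;07.

00:00:14;07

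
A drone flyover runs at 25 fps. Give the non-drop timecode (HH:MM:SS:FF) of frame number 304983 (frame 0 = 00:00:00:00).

03:23:19:08

304983 ÷ 25 = 12199 full seconds, remainder 8 frames.
12199 s = 3 h 23 min 19 s.
Timecode: 03:23:19:08.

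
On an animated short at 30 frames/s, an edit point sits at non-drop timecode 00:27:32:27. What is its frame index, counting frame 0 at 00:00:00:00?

Total seconds to the label: (0 × 3600 + 27 × 60 + 32) = 1652.
Frame index = 1652 × 30 + 27 = 49587.

frame 49587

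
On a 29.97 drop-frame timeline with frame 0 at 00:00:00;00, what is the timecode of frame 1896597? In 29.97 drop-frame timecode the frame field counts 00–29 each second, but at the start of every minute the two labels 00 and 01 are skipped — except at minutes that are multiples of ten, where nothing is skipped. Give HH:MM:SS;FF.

17:34:43;05

Ten DF minutes hold 17982 frames, so frame 1896597 lies in block 105 (frames 1888110–1906091) with 8487 frames into that block.
The block's first minute is 1800 frames and the rest 1798 each; 8487 frames reaches minute 4, so 105 × 18 + 4 × 2 = 1898 labels have been skipped so far.
Adding those back, label number 1896597 + 1898 = 1898495 at 30 labels/s is 63283 s + 5 f = 17 h 34 min 43 s frame 5, i.e. 17:34:43;05.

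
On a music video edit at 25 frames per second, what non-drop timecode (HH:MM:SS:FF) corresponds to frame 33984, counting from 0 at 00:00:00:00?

00:22:39:09

33984 ÷ 25 = 1359 full seconds, remainder 9 frames.
1359 s = 0 h 22 min 39 s.
Timecode: 00:22:39:09.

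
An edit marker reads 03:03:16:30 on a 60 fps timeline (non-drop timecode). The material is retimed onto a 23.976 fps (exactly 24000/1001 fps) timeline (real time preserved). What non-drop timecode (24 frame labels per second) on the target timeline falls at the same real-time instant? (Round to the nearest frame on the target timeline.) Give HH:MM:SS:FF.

Source frame index: (3×3600 + 3×60 + 16) × 60 + 30 = 659790.
Real time: 659790 / (60) = 21993/2 s.
Target frame: (21993/2) × (24000/1001) = 263916000/1001 ≈ 263652.348 → 263652.
At 24 labels/s: frame 263652 → 03:03:05:12.

03:03:05:12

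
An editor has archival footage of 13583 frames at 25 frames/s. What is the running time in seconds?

Running time = 13583 / (25) = 543.32 s.

543.32 seconds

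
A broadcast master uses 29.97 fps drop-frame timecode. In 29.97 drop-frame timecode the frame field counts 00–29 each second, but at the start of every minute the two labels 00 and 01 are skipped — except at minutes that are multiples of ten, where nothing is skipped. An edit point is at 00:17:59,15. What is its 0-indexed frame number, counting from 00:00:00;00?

Complete 10-minute blocks: 1, each 17982 frames → 17982.
Remaining 7 whole minutes in the current block: 1800 + 6 × 1798 = 12588 frames.
Within the current minute: 59 × 30 + 15 − 2 = 1783 (labels ;00/;01 skipped at this minute). Total = 17982 + 12588 + 1783 = 32353.

32353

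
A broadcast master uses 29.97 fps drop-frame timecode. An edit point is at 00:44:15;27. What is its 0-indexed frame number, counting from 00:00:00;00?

79597

As if non-drop at 30 labels/s: (0 × 3600 + 44 × 60 + 15) × 30 + 27 = 79677.
Minute boundaries passed: 44; those not divisible by 10: 44 − 4 = 40; dropped labels = 2 × 40 = 80.
Actual frame index = 79677 − 80 = 79597.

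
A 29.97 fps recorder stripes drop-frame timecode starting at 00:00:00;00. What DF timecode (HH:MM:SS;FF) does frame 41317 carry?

00:22:58;17

Each 10-minute DF block holds 10 × 60 × 30 − 9 × 2 = 17982 frames. 41317 ÷ 17982 → 2 full blocks, remainder 5353.
Within the partial block the first minute is 1800 frames and each further minute 1798, so 2 further minute boundaries passed. Total skipped labels = 18 × 2 + 2 × 2 = 40.
Non-drop label index = 41317 + 40 = 41357; at 30 labels/s that is 00:22:58:17, i.e. DF 00:22:58;17.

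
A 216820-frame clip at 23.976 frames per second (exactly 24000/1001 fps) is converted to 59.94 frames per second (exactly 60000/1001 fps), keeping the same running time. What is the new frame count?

Target frames = source frames × (target rate / source rate) = 216820 × (60000/1001)/(24000/1001) = 216820 × 5/2 = 542050.

542050 frames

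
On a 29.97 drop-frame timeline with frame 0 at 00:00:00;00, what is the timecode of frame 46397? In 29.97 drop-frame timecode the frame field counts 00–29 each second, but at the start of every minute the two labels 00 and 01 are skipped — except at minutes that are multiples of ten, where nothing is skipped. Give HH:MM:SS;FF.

Each 10-minute DF block holds 10 × 60 × 30 − 9 × 2 = 17982 frames. 46397 ÷ 17982 → 2 full blocks, remainder 10433.
Within the partial block the first minute is 1800 frames and each further minute 1798, so 5 further minute boundaries passed. Total skipped labels = 18 × 2 + 2 × 5 = 46.
Non-drop label index = 46397 + 46 = 46443; at 30 labels/s that is 00:25:48:03, i.e. DF 00:25:48;03.

00:25:48;03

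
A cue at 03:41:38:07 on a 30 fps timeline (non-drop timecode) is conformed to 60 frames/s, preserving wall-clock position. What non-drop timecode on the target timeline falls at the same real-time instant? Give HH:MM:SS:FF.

03:41:38:14

Source frame index: (3×3600 + 41×60 + 38) × 30 + 7 = 398947.
Real time: 398947 / (30) = 398947/30 s.
Target frame: (398947/30) × (60) = 797894.
At 60 labels/s: frame 797894 → 03:41:38:14.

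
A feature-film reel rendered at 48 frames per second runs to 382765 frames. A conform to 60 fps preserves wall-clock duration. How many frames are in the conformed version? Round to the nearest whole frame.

478456 frames

Frames at target rate = 382765 × (60) / (48) = 1913825/4 ≈ 478456.250.
Nearest whole frame: 478456.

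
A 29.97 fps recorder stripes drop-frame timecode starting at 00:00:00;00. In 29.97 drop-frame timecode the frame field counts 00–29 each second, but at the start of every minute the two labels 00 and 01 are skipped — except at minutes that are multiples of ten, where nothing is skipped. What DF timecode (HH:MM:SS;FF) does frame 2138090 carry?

19:49:01;02

Ten DF minutes hold 17982 frames, so frame 2138090 lies in block 118 (frames 2121876–2139857) with 16214 frames into that block.
The block's first minute is 1800 frames and the rest 1798 each; 16214 frames reaches minute 9, so 118 × 18 + 9 × 2 = 2142 labels have been skipped so far.
Adding those back, label number 2138090 + 2142 = 2140232 at 30 labels/s is 71341 s + 2 f = 19 h 49 min 1 s frame 2, i.e. 19:49:01;02.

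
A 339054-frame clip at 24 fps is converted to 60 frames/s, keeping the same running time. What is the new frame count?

Target frames = source frames × (target rate / source rate) = 339054 × (60)/(24) = 339054 × 5/2 = 847635.

847635 frames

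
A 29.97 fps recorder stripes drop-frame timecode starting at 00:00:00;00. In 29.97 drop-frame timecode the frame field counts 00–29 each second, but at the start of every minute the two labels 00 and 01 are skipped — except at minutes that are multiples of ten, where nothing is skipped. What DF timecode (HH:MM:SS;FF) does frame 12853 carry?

Each 10-minute DF block holds 10 × 60 × 30 − 9 × 2 = 17982 frames. 12853 ÷ 17982 → 0 full blocks, remainder 12853.
Within the partial block the first minute is 1800 frames and each further minute 1798, so 7 further minute boundaries passed. Total skipped labels = 18 × 0 + 2 × 7 = 14.
Non-drop label index = 12853 + 14 = 12867; at 30 labels/s that is 00:07:08:27, i.e. DF 00:07:08;27.

00:07:08;27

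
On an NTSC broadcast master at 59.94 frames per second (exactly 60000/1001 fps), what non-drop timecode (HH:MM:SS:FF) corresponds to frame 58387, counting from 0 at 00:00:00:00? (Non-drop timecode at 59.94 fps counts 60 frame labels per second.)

00:16:13:07

58387 ÷ 60 = 973 full seconds, remainder 7 frames.
973 s = 0 h 16 min 13 s.
Timecode: 00:16:13:07.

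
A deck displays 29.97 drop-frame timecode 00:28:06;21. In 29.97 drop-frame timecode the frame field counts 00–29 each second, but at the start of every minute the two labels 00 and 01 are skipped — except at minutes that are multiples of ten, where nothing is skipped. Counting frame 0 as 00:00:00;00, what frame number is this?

As if non-drop at 30 labels/s: (0 × 3600 + 28 × 60 + 6) × 30 + 21 = 50601.
Minute boundaries passed: 28; those not divisible by 10: 28 − 2 = 26; dropped labels = 2 × 26 = 52.
Actual frame index = 50601 − 52 = 50549.

50549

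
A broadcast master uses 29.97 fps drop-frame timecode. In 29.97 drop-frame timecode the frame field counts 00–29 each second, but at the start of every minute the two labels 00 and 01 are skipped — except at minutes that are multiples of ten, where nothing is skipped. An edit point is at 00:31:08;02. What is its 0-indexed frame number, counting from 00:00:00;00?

55986

Complete 10-minute blocks: 3, each 17982 frames → 53946.
Remaining 1 whole minute in the current block: 1800 + 0 × 1798 = 1800 frames.
Within the current minute: 8 × 30 + 2 − 2 = 240 (labels ;00/;01 skipped at this minute). Total = 53946 + 1800 + 240 = 55986.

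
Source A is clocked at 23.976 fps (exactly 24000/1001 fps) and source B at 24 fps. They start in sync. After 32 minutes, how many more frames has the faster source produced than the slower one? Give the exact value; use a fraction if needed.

46080/1001 frames

32 min = 1920 s.
A emits 24000/1001 × 1920 = 46080000/1001 frames; B emits 24 × 1920 = 46080.
Difference = 46080/1001 frames (≈ 46.0340); B is ahead of A.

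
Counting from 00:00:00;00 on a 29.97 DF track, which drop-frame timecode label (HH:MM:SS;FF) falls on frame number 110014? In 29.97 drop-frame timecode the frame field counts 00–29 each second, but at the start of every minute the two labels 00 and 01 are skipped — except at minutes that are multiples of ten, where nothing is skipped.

Each 10-minute DF block holds 10 × 60 × 30 − 9 × 2 = 17982 frames. 110014 ÷ 17982 → 6 full blocks, remainder 2122.
Within the partial block the first minute is 1800 frames and each further minute 1798, so 1 further minute boundary passed. Total skipped labels = 18 × 6 + 2 × 1 = 110.
Non-drop label index = 110014 + 110 = 110124; at 30 labels/s that is 01:01:10:24, i.e. DF 01:01:10;24.

01:01:10;24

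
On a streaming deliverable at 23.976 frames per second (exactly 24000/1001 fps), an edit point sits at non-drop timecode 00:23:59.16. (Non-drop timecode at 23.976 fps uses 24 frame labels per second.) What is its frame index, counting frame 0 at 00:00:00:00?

Total seconds to the label: (0 × 3600 + 23 × 60 + 59) = 1439.
Frame index = 1439 × 24 + 16 = 34552.

34552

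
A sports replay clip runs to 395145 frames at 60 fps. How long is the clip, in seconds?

6585.75 seconds

Running time = 395145 / (60) = 6585.75 s.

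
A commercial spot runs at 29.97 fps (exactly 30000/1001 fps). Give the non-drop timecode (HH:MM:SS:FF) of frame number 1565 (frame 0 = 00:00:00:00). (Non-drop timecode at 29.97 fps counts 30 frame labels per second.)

1565 ÷ 30 = 52 full seconds, remainder 5 frames.
52 s = 0 h 0 min 52 s.
Timecode: 00:00:52:05.

00:00:52:05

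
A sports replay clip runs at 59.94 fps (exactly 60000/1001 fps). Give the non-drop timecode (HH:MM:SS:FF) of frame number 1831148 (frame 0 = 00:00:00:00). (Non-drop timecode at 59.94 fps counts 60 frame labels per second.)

1831148 ÷ 60 = 30519 full seconds, remainder 8 frames.
30519 s = 8 h 28 min 39 s.
Timecode: 08:28:39:08.

08:28:39:08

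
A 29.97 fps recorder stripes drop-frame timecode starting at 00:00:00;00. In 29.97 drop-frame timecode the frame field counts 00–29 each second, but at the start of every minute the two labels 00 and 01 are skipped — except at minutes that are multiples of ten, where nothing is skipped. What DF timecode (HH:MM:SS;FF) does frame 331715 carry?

03:04:28;07

Ten DF minutes hold 17982 frames, so frame 331715 lies in block 18 (frames 323676–341657) with 8039 frames into that block.
The block's first minute is 1800 frames and the rest 1798 each; 8039 frames reaches minute 4, so 18 × 18 + 4 × 2 = 332 labels have been skipped so far.
Adding those back, label number 331715 + 332 = 332047 at 30 labels/s is 11068 s + 7 f = 3 h 4 min 28 s frame 7, i.e. 03:04:28;07.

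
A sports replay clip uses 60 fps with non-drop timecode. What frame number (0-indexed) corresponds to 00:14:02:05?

Total seconds to the label: (0 × 3600 + 14 × 60 + 2) = 842.
Frame index = 842 × 60 + 5 = 50525.

frame 50525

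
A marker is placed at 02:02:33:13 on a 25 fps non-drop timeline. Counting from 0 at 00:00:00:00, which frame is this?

Total seconds to the label: (2 × 3600 + 2 × 60 + 33) = 7353.
Frame index = 7353 × 25 + 13 = 183838.

frame 183838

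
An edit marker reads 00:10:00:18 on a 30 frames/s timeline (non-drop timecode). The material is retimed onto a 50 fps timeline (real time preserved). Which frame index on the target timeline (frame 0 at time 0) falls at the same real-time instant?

Source frame index: (0×3600 + 10×60 + 0) × 30 + 18 = 18018.
Real time: 18018 / (30) = 3003/5 s.
Target frame: (3003/5) × (50) = 30030.

frame 30030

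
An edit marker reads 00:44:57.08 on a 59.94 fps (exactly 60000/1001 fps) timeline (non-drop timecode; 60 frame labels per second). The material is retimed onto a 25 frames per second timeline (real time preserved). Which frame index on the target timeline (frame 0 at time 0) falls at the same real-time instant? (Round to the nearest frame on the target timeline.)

frame 67496

Source frame index: (0×3600 + 44×60 + 57) × 60 + 8 = 161828.
Real time: 161828 / (60000/1001) = 40497457/15000 s.
Target frame: (40497457/15000) × (25) = 40497457/600 ≈ 67495.762 → 67496.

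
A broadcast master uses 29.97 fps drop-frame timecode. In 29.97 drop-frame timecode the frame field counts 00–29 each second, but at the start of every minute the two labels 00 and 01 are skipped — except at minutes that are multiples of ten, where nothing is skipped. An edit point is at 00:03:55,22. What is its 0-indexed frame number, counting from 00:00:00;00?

As if non-drop at 30 labels/s: (0 × 3600 + 3 × 60 + 55) × 30 + 22 = 7072.
Minute boundaries passed: 3; those not divisible by 10: 3 − 0 = 3; dropped labels = 2 × 3 = 6.
Actual frame index = 7072 − 6 = 7066.

7066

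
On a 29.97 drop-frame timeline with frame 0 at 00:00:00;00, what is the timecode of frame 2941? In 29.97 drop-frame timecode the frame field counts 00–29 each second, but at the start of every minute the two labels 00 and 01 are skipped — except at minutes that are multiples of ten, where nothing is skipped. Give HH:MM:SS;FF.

00:01:38;03

Each 10-minute DF block holds 10 × 60 × 30 − 9 × 2 = 17982 frames. 2941 ÷ 17982 → 0 full blocks, remainder 2941.
Within the partial block the first minute is 1800 frames and each further minute 1798, so 1 further minute boundary passed. Total skipped labels = 18 × 0 + 2 × 1 = 2.
Non-drop label index = 2941 + 2 = 2943; at 30 labels/s that is 00:01:38:03, i.e. DF 00:01:38;03.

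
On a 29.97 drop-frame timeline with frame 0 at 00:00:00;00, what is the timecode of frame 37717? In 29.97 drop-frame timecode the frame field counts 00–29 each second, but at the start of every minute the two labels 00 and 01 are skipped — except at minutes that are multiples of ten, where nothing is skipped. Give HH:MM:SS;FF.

Each 10-minute DF block holds 10 × 60 × 30 − 9 × 2 = 17982 frames. 37717 ÷ 17982 → 2 full blocks, remainder 1753.
Within the partial block the first minute is 1800 frames and each further minute 1798, so 0 further minute boundaries passed. Total skipped labels = 18 × 2 + 2 × 0 = 36.
Non-drop label index = 37717 + 36 = 37753; at 30 labels/s that is 00:20:58:13, i.e. DF 00:20:58;13.

00:20:58;13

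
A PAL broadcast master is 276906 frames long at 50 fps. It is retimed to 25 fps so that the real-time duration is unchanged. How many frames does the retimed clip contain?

138453 frames

Target frames = source frames × (target rate / source rate) = 276906 × (25)/(50) = 276906 × 1/2 = 138453.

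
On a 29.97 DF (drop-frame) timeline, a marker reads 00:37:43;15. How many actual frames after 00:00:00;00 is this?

67837

Complete 10-minute blocks: 3, each 17982 frames → 53946.
Remaining 7 whole minutes in the current block: 1800 + 6 × 1798 = 12588 frames.
Within the current minute: 43 × 30 + 15 − 2 = 1303 (labels ;00/;01 skipped at this minute). Total = 53946 + 12588 + 1303 = 67837.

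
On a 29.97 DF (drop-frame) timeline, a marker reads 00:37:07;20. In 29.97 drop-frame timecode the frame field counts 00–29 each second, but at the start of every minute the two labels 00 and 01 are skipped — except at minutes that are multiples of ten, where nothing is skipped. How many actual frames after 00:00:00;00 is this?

66762

As if non-drop at 30 labels/s: (0 × 3600 + 37 × 60 + 7) × 30 + 20 = 66830.
Minute boundaries passed: 37; those not divisible by 10: 37 − 3 = 34; dropped labels = 2 × 34 = 68.
Actual frame index = 66830 − 68 = 66762.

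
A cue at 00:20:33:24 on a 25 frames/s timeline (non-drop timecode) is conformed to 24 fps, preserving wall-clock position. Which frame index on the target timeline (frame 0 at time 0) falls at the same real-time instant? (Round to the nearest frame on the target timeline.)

Source frame index: (0×3600 + 20×60 + 33) × 25 + 24 = 30849.
Real time: 30849 / (25) = 30849/25 s.
Target frame: (30849/25) × (24) = 740376/25 ≈ 29615.040 → 29615.

frame 29615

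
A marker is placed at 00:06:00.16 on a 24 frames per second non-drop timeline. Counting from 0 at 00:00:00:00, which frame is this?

8656

Total seconds to the label: (0 × 3600 + 6 × 60 + 0) = 360.
Frame index = 360 × 24 + 16 = 8656.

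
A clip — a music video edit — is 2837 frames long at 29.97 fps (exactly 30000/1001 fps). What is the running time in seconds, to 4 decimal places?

Running time = 2837 × 1001/30000 = 2839837/30000 s ≈ 94.6612 s.

94.6612 seconds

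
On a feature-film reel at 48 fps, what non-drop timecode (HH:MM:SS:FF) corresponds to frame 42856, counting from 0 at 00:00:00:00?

42856 ÷ 48 = 892 full seconds, remainder 40 frames.
892 s = 0 h 14 min 52 s.
Timecode: 00:14:52:40.

00:14:52:40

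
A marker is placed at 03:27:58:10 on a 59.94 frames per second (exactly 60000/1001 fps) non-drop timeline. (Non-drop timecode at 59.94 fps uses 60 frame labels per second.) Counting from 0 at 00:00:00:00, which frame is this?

Total seconds to the label: (3 × 3600 + 27 × 60 + 58) = 12478.
Frame index = 12478 × 60 + 10 = 748690.

748690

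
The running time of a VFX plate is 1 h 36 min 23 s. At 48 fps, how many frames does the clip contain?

277584 frames

1 h 36 min 23 s = 5783 s.
Frames = 5783 × 48 = 277584.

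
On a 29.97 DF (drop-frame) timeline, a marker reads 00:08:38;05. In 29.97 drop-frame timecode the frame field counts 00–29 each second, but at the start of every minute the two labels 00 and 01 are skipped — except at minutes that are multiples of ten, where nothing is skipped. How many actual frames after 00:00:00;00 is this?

Complete 10-minute blocks: 0, each 17982 frames → 0.
Remaining 8 whole minutes in the current block: 1800 + 7 × 1798 = 14386 frames.
Within the current minute: 38 × 30 + 5 − 2 = 1143 (labels ;00/;01 skipped at this minute). Total = 0 + 14386 + 1143 = 15529.

15529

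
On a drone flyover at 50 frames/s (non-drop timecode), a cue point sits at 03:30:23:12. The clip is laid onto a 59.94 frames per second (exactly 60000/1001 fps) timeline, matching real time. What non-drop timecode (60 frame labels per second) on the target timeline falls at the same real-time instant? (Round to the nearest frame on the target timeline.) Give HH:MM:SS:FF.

Source frame index: (3×3600 + 30×60 + 23) × 50 + 12 = 631162.
Real time: 631162 / (50) = 315581/25 s.
Target frame: (315581/25) × (60000/1001) = 108199200/143 ≈ 756637.762 → 756638.
At 60 labels/s: frame 756638 → 03:30:10:38.

03:30:10:38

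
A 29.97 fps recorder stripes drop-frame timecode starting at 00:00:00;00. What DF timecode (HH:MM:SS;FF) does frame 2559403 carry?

23:43:18;25

Ten DF minutes hold 17982 frames, so frame 2559403 lies in block 142 (frames 2553444–2571425) with 5959 frames into that block.
The block's first minute is 1800 frames and the rest 1798 each; 5959 frames reaches minute 3, so 142 × 18 + 3 × 2 = 2562 labels have been skipped so far.
Adding those back, label number 2559403 + 2562 = 2561965 at 30 labels/s is 85398 s + 25 f = 23 h 43 min 18 s frame 25, i.e. 23:43:18;25.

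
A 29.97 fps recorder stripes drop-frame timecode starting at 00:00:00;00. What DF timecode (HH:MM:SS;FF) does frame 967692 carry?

Ten DF minutes hold 17982 frames, so frame 967692 lies in block 53 (frames 953046–971027) with 14646 frames into that block.
The block's first minute is 1800 frames and the rest 1798 each; 14646 frames reaches minute 8, so 53 × 18 + 8 × 2 = 970 labels have been skipped so far.
Adding those back, label number 967692 + 970 = 968662 at 30 labels/s is 32288 s + 22 f = 8 h 58 min 8 s frame 22, i.e. 08:58:08;22.

08:58:08;22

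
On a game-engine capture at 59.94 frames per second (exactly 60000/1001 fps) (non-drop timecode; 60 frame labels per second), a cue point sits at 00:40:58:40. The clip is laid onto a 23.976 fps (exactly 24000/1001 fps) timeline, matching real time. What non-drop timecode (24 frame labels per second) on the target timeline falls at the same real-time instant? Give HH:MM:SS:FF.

00:40:58:16

Source frame index: (0×3600 + 40×60 + 58) × 60 + 40 = 147520.
Real time: 147520 / (60000/1001) = 922922/375 s.
Target frame: (922922/375) × (24000/1001) = 59008.
At 24 labels/s: frame 59008 → 00:40:58:16.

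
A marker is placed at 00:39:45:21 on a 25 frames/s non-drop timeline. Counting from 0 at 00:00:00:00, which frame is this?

Total seconds to the label: (0 × 3600 + 39 × 60 + 45) = 2385.
Frame index = 2385 × 25 + 21 = 59646.

frame 59646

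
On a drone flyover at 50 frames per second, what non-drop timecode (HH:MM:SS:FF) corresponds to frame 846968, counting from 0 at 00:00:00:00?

04:42:19:18

846968 ÷ 50 = 16939 full seconds, remainder 18 frames.
16939 s = 4 h 42 min 19 s.
Timecode: 04:42:19:18.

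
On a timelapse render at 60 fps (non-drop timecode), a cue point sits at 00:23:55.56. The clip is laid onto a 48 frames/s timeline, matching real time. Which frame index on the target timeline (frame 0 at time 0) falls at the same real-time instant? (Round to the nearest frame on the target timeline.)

frame 68925

Source frame index: (0×3600 + 23×60 + 55) × 60 + 56 = 86156.
Real time: 86156 / (60) = 21539/15 s.
Target frame: (21539/15) × (48) = 344624/5 ≈ 68924.800 → 68925.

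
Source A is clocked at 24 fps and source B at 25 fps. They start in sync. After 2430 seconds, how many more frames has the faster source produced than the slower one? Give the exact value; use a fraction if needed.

2430 frames

A emits 24 × 2430 = 58320 frames; B emits 25 × 2430 = 60750.
Difference = 2430 frames; B is ahead of A.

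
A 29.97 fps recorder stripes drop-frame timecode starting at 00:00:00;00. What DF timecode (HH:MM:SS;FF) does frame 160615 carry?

Ten DF minutes hold 17982 frames, so frame 160615 lies in block 8 (frames 143856–161837) with 16759 frames into that block.
The block's first minute is 1800 frames and the rest 1798 each; 16759 frames reaches minute 9, so 8 × 18 + 9 × 2 = 162 labels have been skipped so far.
Adding those back, label number 160615 + 162 = 160777 at 30 labels/s is 5359 s + 7 f = 1 h 29 min 19 s frame 7, i.e. 01:29:19;07.

01:29:19;07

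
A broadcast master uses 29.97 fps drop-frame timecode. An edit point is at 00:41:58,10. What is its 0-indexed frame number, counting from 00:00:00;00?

Complete 10-minute blocks: 4, each 17982 frames → 71928.
Remaining 1 whole minute in the current block: 1800 + 0 × 1798 = 1800 frames.
Within the current minute: 58 × 30 + 10 − 2 = 1748 (labels ;00/;01 skipped at this minute). Total = 71928 + 1800 + 1748 = 75476.

75476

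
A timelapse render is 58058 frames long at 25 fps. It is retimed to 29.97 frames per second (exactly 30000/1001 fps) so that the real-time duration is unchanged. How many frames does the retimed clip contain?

69600 frames

Target frames = source frames × (target rate / source rate) = 58058 × (30000/1001)/(25) = 58058 × 1200/1001 = 69600.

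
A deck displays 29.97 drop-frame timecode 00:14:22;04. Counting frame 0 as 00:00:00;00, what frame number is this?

25838

Complete 10-minute blocks: 1, each 17982 frames → 17982.
Remaining 4 whole minutes in the current block: 1800 + 3 × 1798 = 7194 frames.
Within the current minute: 22 × 30 + 4 − 2 = 662 (labels ;00/;01 skipped at this minute). Total = 17982 + 7194 + 662 = 25838.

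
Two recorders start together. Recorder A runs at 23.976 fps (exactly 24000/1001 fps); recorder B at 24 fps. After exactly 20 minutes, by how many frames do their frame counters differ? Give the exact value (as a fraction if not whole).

28800/1001 frames

20 min = 1200 s.
A emits 24000/1001 × 1200 = 28800000/1001 frames; B emits 24 × 1200 = 28800.
Difference = 28800/1001 frames (≈ 28.7712); B is ahead of A.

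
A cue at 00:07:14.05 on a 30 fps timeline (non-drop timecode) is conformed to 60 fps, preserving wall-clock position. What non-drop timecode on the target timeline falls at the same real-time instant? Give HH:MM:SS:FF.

00:07:14:10

Source frame index: (0×3600 + 7×60 + 14) × 30 + 5 = 13025.
Real time: 13025 / (30) = 2605/6 s.
Target frame: (2605/6) × (60) = 26050.
At 60 labels/s: frame 26050 → 00:07:14:10.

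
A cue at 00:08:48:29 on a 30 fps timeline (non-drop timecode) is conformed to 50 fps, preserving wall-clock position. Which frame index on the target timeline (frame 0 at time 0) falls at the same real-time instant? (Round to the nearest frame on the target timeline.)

frame 26448

Source frame index: (0×3600 + 8×60 + 48) × 30 + 29 = 15869.
Real time: 15869 / (30) = 15869/30 s.
Target frame: (15869/30) × (50) = 79345/3 ≈ 26448.333 → 26448.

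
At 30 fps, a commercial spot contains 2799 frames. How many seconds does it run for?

Running time = 2799 / (30) = 93.3 s.

93.3 seconds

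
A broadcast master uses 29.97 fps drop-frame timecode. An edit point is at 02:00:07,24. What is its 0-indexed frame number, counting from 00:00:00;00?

As if non-drop at 30 labels/s: (2 × 3600 + 0 × 60 + 7) × 30 + 24 = 216234.
Minute boundaries passed: 120; those not divisible by 10: 120 − 12 = 108; dropped labels = 2 × 108 = 216.
Actual frame index = 216234 − 216 = 216018.

216018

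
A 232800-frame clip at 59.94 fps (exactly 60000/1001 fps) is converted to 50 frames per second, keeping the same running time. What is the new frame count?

194194 frames

Target frames = source frames × (target rate / source rate) = 232800 × (50)/(60000/1001) = 232800 × 1001/1200 = 194194.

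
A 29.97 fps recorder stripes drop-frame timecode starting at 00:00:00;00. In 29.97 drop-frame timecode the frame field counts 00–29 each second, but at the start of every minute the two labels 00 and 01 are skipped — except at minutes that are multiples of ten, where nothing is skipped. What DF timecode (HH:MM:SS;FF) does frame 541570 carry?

Each 10-minute DF block holds 10 × 60 × 30 − 9 × 2 = 17982 frames. 541570 ÷ 17982 → 30 full blocks, remainder 2110.
Within the partial block the first minute is 1800 frames and each further minute 1798, so 1 further minute boundary passed. Total skipped labels = 18 × 30 + 2 × 1 = 542.
Non-drop label index = 541570 + 542 = 542112; at 30 labels/s that is 05:01:10:12, i.e. DF 05:01:10;12.

05:01:10;12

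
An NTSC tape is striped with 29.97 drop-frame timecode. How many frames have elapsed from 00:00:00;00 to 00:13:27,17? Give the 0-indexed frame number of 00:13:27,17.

Complete 10-minute blocks: 1, each 17982 frames → 17982.
Remaining 3 whole minutes in the current block: 1800 + 2 × 1798 = 5396 frames.
Within the current minute: 27 × 30 + 17 − 2 = 825 (labels ;00/;01 skipped at this minute). Total = 17982 + 5396 + 825 = 24203.

24203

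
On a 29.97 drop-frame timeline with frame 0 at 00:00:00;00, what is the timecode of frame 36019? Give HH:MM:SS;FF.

Ten DF minutes hold 17982 frames, so frame 36019 lies in block 2 (frames 35964–53945) with 55 frames into that block.
The block's first minute is 1800 frames and the rest 1798 each; 55 frames reaches minute 0, so 2 × 18 + 0 × 2 = 36 labels have been skipped so far.
Adding those back, label number 36019 + 36 = 36055 at 30 labels/s is 1201 s + 25 f = 0 h 20 min 1 s frame 25, i.e. 00:20:01;25.

00:20:01;25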